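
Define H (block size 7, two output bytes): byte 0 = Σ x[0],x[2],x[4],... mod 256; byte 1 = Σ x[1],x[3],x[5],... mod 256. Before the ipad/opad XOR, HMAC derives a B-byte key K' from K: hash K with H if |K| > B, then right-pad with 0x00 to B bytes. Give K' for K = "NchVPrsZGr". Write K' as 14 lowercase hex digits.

c0f70000000000

|K| = 10 > B = 7, so first hash the key.
H(K): even-index sum = 448 mod 256 = 192; odd-index sum = 503 mod 256 = 247 → c0 f7.
Zero-pad H(K) = c0 f7 to 7 bytes: K' = c0 f7 00 00 00 00 00.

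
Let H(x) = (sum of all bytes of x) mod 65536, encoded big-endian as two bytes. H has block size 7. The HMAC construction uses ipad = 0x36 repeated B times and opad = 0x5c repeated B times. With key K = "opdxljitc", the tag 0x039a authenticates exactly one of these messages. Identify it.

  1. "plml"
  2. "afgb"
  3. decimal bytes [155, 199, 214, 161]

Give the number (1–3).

1

Key "opdxljitc" = 6f 70 64 78 6c 6a 69 74 63 is 9 bytes > B = 7, so hash it first: H(key) = 03 d1, then zero-pad to 7 bytes: K' = 03 d1 00 00 00 00 00.
K' ⊕ ipad = 35 e7 36 36 36 36 36; K' ⊕ opad = 5f 8d 5c 5c 5c 5c 5c.
m1: inner = H(35 e7 36 36 36 36 36 70 6c 6d 6c) = 03 df; tag = H(5f 8d 5c 5c 5c 5c 5c 03 df) = 039a ← matches
m2: inner = H(35 e7 36 36 36 36 36 61 66 67 62) = 03 ba; tag = H(5f 8d 5c 5c 5c 5c 5c 03 ba) = 0375
m3: inner = H(35 e7 36 36 36 36 36 9b c7 d6 a1) = 05 03; tag = H(5f 8d 5c 5c 5c 5c 5c 05 03) = 02c0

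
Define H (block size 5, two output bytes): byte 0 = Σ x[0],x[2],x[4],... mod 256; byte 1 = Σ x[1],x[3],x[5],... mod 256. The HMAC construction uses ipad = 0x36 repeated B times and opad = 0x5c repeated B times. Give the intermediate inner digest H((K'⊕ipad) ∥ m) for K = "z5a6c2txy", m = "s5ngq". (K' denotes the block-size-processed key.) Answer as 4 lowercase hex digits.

25ab

Key "z5a6c2txy" = 7a 35 61 36 63 32 74 78 79 is 9 bytes > B = 5, so hash it first: H(key) = 2b 15, then zero-pad to 5 bytes: K' = 2b 15 00 00 00.
K' ⊕ ipad = 1d 23 36 36 36.
Inner input = 1d 23 36 36 36 ∥ 73 35 6e 67 71.
Inner hash: even-index sum = 293 mod 256 = 37; odd-index sum = 427 mod 256 = 171 → 25 ab.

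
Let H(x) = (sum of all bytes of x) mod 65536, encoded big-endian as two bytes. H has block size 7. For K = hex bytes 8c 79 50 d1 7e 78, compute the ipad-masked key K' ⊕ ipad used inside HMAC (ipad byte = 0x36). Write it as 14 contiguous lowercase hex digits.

Key hex bytes 8c 79 50 d1 7e 78 is 6 bytes ≤ B = 7; zero-pad to 7 bytes: K' = 8c 79 50 d1 7e 78 00.
XOR each byte with 0x36: 8c⊕36=ba, 79⊕36=4f, 50⊕36=66, d1⊕36=e7, 7e⊕36=48, 78⊕36=4e, 00⊕36=36.

ba4f66e7484e36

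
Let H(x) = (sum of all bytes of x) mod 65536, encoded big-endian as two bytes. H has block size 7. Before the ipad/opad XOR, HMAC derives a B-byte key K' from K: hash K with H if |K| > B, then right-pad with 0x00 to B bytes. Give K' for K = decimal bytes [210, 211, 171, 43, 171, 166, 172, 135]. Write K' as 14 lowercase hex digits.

|K| = 8 > B = 7, so first hash the key.
H(K): sum = 210+211+171+43+171+166+172+135 = 1279 → 04 ff.
Zero-pad H(K) = 04 ff to 7 bytes: K' = 04 ff 00 00 00 00 00.

04ff0000000000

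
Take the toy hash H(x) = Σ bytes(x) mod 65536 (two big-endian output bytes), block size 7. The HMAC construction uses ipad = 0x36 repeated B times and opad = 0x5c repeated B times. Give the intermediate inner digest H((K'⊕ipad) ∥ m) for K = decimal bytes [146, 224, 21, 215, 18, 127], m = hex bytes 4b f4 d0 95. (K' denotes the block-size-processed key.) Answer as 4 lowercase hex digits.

05c5

Key decimal bytes [146, 224, 21, 215, 18, 127] = 92 e0 15 d7 12 7f is 6 bytes ≤ B = 7; zero-pad to 7 bytes: K' = 92 e0 15 d7 12 7f 00.
K' ⊕ ipad = a4 d6 23 e1 24 49 36.
Inner input = a4 d6 23 e1 24 49 36 ∥ 4b f4 d0 95.
Inner hash: sum = 164+214+35+225+36+73+54+75+244+208+149 = 1477 → 05 c5.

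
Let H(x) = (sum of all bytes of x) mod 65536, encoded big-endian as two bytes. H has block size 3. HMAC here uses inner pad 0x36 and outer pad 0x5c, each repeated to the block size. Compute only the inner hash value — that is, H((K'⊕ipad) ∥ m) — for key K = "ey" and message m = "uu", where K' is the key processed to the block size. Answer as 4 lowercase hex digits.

Key "ey" = 65 79 is 2 bytes ≤ B = 3; zero-pad to 3 bytes: K' = 65 79 00.
K' ⊕ ipad = 53 4f 36.
Inner input = 53 4f 36 ∥ 75 75.
Inner hash: sum = 83+79+54+117+117 = 450 → 01 c2.

01c2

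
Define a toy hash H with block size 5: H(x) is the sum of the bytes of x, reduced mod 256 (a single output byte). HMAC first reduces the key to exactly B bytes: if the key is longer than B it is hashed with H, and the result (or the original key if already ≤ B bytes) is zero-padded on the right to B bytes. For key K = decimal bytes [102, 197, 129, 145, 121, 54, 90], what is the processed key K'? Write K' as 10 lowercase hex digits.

4600000000

|K| = 7 > B = 5, so first hash the key.
H(K): sum = 102+197+129+145+121+54+90 = 838; mod 256 = 70 → 46.
Zero-pad H(K) = 46 to 5 bytes: K' = 46 00 00 00 00.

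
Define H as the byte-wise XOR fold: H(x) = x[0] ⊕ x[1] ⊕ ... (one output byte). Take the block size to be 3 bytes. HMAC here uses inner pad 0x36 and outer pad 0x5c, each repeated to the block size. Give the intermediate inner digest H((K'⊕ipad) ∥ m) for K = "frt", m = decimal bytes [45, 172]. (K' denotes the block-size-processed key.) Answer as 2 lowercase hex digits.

Key "frt" = 66 72 74 is exactly B = 3 bytes: K' = 66 72 74.
K' ⊕ ipad = 50 44 42.
Inner input = 50 44 42 ∥ 2d ac.
Inner hash: XOR 50⊕44⊕42⊕2d⊕ac = d7.

d7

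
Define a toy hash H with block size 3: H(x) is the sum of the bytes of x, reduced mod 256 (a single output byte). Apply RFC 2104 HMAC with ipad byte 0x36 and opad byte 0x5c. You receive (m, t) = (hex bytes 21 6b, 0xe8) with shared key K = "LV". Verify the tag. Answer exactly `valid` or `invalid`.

Key "LV" = 4c 56 is 2 bytes ≤ B = 3; zero-pad to 3 bytes: K' = 4c 56 00.
K' ⊕ ipad = 7a 60 36; K' ⊕ opad = 10 0a 5c.
Inner hash: sum = 122+96+54+33+107 = 412; mod 256 = 156 → 9c.
Outer hash (recomputed tag): sum = 16+10+92+156 = 274; mod 256 = 18 → 12.
Recomputed tag = 12; claimed = e8 → mismatch.

invalid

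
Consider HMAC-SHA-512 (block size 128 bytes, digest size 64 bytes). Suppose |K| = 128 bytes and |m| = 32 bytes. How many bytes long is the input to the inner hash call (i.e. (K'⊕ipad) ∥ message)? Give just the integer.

Key is 128 ≤ 128 bytes, zero-padded: |K'| = 128.
Inner input = (K'⊕ipad) ∥ m → 128 + 32 = 160 bytes.

160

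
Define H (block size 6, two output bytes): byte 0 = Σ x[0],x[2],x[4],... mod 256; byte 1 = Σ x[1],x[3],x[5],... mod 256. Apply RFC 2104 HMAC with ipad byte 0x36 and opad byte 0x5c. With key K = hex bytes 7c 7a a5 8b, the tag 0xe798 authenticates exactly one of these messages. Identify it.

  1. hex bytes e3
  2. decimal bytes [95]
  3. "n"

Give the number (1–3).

2

Key hex bytes 7c 7a a5 8b is 4 bytes ≤ B = 6; zero-pad to 6 bytes: K' = 7c 7a a5 8b 00 00.
K' ⊕ ipad = 4a 4c 93 bd 36 36; K' ⊕ opad = 20 26 f9 d7 5c 5c.
m1: inner = H(4a 4c 93 bd 36 36 e3) = f6 3f; tag = H(20 26 f9 d7 5c 5c f6 3f) = 6b98
m2: inner = H(4a 4c 93 bd 36 36 5f) = 72 3f; tag = H(20 26 f9 d7 5c 5c 72 3f) = e798 ← matches
m3: inner = H(4a 4c 93 bd 36 36 6e) = 81 3f; tag = H(20 26 f9 d7 5c 5c 81 3f) = f698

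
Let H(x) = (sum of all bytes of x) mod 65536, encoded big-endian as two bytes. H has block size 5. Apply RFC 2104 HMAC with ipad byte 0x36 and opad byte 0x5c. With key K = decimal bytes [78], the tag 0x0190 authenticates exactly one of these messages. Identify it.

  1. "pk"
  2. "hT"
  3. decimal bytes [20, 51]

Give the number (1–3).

2

Key decimal bytes [78] = 4e is 1 byte ≤ B = 5; zero-pad to 5 bytes: K' = 4e 00 00 00 00.
K' ⊕ ipad = 78 36 36 36 36; K' ⊕ opad = 12 5c 5c 5c 5c.
m1: inner = H(78 36 36 36 36 70 6b) = 02 2b; tag = H(12 5c 5c 5c 5c 02 2b) = 01af
m2: inner = H(78 36 36 36 36 68 54) = 02 0c; tag = H(12 5c 5c 5c 5c 02 0c) = 0190 ← matches
m3: inner = H(78 36 36 36 36 14 33) = 01 97; tag = H(12 5c 5c 5c 5c 01 97) = 021a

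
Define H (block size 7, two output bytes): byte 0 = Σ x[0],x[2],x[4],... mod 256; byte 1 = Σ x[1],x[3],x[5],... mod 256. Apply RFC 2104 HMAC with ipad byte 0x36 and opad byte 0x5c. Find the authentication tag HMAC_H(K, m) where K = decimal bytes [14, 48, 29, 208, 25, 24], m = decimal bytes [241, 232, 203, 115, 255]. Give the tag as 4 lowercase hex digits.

095f

Key decimal bytes [14, 48, 29, 208, 25, 24] = 0e 30 1d d0 19 18 is 6 bytes ≤ B = 7; zero-pad to 7 bytes: K' = 0e 30 1d d0 19 18 00.
K' ⊕ ipad = 38 06 2b e6 2f 2e 36.  K' ⊕ opad = 52 6c 41 8c 45 44 5c.
Inner input = (K'⊕ipad) ∥ m = 38 06 2b e6 2f 2e 36 ∥ f1 e8 cb 73 ff.
Inner hash: even-index sum = 547 mod 256 = 35; odd-index sum = 981 mod 256 = 213 → 23 d5.
Outer input = (K'⊕opad) ∥ inner = 52 6c 41 8c 45 44 5c ∥ 23 d5.
Outer hash (tag): even-index sum = 521 mod 256 = 9; odd-index sum = 351 mod 256 = 95 → 09 5f.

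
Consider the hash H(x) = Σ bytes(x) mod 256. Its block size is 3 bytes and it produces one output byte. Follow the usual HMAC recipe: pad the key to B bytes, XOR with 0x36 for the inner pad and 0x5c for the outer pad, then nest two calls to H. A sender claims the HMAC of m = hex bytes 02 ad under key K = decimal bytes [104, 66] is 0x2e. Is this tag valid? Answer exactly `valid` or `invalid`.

invalid

Key decimal bytes [104, 66] = 68 42 is 2 bytes ≤ B = 3; zero-pad to 3 bytes: K' = 68 42 00.
K' ⊕ ipad = 5e 74 36; K' ⊕ opad = 34 1e 5c.
Inner hash: sum = 94+116+54+2+173 = 439; mod 256 = 183 → b7.
Outer hash (recomputed tag): sum = 52+30+92+183 = 357; mod 256 = 101 → 65.
Recomputed tag = 65; claimed = 2e → mismatch.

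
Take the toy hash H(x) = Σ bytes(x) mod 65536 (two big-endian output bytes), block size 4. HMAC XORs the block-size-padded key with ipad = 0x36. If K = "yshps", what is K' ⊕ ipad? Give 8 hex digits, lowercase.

34013636

Key "yshps" = 79 73 68 70 73 is 5 bytes > B = 4, so hash it first: H(key) = 02 37, then zero-pad to 4 bytes: K' = 02 37 00 00.
XOR each byte with 0x36: 02⊕36=34, 37⊕36=01, 00⊕36=36, 00⊕36=36.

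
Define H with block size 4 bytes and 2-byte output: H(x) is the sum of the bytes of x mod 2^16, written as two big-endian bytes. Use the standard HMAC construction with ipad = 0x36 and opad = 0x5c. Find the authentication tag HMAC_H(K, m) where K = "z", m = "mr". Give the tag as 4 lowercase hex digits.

Key "z" = 7a is 1 byte ≤ B = 4; zero-pad to 4 bytes: K' = 7a 00 00 00.
K' ⊕ ipad = 4c 36 36 36.  K' ⊕ opad = 26 5c 5c 5c.
Inner input = (K'⊕ipad) ∥ m = 4c 36 36 36 ∥ 6d 72.
Inner hash: sum = 76+54+54+54+109+114 = 461 → 01 cd.
Outer input = (K'⊕opad) ∥ inner = 26 5c 5c 5c ∥ 01 cd.
Outer hash (tag): sum = 38+92+92+92+1+205 = 520 → 02 08.

0208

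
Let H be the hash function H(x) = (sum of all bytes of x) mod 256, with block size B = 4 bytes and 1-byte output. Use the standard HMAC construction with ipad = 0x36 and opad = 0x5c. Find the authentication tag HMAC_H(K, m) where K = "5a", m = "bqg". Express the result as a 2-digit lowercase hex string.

Key "5a" = 35 61 is 2 bytes ≤ B = 4; zero-pad to 4 bytes: K' = 35 61 00 00.
K' ⊕ ipad = 03 57 36 36.  K' ⊕ opad = 69 3d 5c 5c.
Inner input = (K'⊕ipad) ∥ m = 03 57 36 36 ∥ 62 71 67.
Inner hash: sum = 3+87+54+54+98+113+103 = 512; mod 256 = 0 → 00.
Outer input = (K'⊕opad) ∥ inner = 69 3d 5c 5c ∥ 00.
Outer hash (tag): sum = 105+61+92+92+0 = 350; mod 256 = 94 → 5e.

5e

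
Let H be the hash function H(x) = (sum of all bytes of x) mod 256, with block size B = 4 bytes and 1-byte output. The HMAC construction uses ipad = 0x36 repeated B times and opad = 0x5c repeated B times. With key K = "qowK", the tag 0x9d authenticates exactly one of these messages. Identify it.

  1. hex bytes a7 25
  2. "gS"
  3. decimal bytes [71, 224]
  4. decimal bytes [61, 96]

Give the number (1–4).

4

Key "qowK" = 71 6f 77 4b is exactly B = 4 bytes: K' = 71 6f 77 4b.
K' ⊕ ipad = 47 59 41 7d; K' ⊕ opad = 2d 33 2b 17.
m1: inner = H(47 59 41 7d a7 25) = 2a; tag = H(2d 33 2b 17 2a) = cc
m2: inner = H(47 59 41 7d 67 53) = 18; tag = H(2d 33 2b 17 18) = ba
m3: inner = H(47 59 41 7d 47 e0) = 85; tag = H(2d 33 2b 17 85) = 27
m4: inner = H(47 59 41 7d 3d 60) = fb; tag = H(2d 33 2b 17 fb) = 9d ← matches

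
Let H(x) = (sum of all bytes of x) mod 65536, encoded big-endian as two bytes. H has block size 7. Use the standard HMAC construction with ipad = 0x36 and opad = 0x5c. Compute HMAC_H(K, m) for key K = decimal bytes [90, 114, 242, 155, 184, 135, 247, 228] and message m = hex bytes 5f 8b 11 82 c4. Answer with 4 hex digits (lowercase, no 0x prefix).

031e

Key decimal bytes [90, 114, 242, 155, 184, 135, 247, 228] = 5a 72 f2 9b b8 87 f7 e4 is 8 bytes > B = 7, so hash it first: H(key) = 05 73, then zero-pad to 7 bytes: K' = 05 73 00 00 00 00 00.
K' ⊕ ipad = 33 45 36 36 36 36 36.  K' ⊕ opad = 59 2f 5c 5c 5c 5c 5c.
Inner input = (K'⊕ipad) ∥ m = 33 45 36 36 36 36 36 ∥ 5f 8b 11 82 c4.
Inner hash: sum = 51+69+54+54+54+54+54+95+139+17+130+196 = 967 → 03 c7.
Outer input = (K'⊕opad) ∥ inner = 59 2f 5c 5c 5c 5c 5c ∥ 03 c7.
Outer hash (tag): sum = 89+47+92+92+92+92+92+3+199 = 798 → 03 1e.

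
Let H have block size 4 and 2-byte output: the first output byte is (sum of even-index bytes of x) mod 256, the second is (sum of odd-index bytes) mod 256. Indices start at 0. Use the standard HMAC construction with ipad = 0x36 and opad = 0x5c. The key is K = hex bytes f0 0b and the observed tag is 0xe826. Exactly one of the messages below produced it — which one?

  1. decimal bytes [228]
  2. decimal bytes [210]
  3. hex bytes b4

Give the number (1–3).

Key hex bytes f0 0b is 2 bytes ≤ B = 4; zero-pad to 4 bytes: K' = f0 0b 00 00.
K' ⊕ ipad = c6 3d 36 36; K' ⊕ opad = ac 57 5c 5c.
m1: inner = H(c6 3d 36 36 e4) = e0 73; tag = H(ac 57 5c 5c e0 73) = e826 ← matches
m2: inner = H(c6 3d 36 36 d2) = ce 73; tag = H(ac 57 5c 5c ce 73) = d626
m3: inner = H(c6 3d 36 36 b4) = b0 73; tag = H(ac 57 5c 5c b0 73) = b826

1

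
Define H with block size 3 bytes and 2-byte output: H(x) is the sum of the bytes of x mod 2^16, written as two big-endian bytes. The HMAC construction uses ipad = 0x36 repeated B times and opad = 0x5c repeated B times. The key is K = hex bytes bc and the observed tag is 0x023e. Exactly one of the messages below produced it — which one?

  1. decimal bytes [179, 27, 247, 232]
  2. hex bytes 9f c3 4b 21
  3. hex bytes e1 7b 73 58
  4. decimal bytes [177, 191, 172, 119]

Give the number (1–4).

Key hex bytes bc is 1 byte ≤ B = 3; zero-pad to 3 bytes: K' = bc 00 00.
K' ⊕ ipad = 8a 36 36; K' ⊕ opad = e0 5c 5c.
m1: inner = H(8a 36 36 b3 1b f7 e8) = 03 a3; tag = H(e0 5c 5c 03 a3) = 023e ← matches
m2: inner = H(8a 36 36 9f c3 4b 21) = 02 c4; tag = H(e0 5c 5c 02 c4) = 025e
m3: inner = H(8a 36 36 e1 7b 73 58) = 03 1d; tag = H(e0 5c 5c 03 1d) = 01b8
m4: inner = H(8a 36 36 b1 bf ac 77) = 03 89; tag = H(e0 5c 5c 03 89) = 0224

1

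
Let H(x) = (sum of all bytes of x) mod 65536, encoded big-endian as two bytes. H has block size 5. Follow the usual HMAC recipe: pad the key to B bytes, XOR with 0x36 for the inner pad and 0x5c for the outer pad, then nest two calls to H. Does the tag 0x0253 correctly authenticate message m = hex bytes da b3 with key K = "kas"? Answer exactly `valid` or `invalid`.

Key "kas" = 6b 61 73 is 3 bytes ≤ B = 5; zero-pad to 5 bytes: K' = 6b 61 73 00 00.
K' ⊕ ipad = 5d 57 45 36 36; K' ⊕ opad = 37 3d 2f 5c 5c.
Inner hash: sum = 93+87+69+54+54+218+179 = 754 → 02 f2.
Outer hash (recomputed tag): sum = 55+61+47+92+92+2+242 = 591 → 02 4f.
Recomputed tag = 024f; claimed = 0253 → mismatch.

invalid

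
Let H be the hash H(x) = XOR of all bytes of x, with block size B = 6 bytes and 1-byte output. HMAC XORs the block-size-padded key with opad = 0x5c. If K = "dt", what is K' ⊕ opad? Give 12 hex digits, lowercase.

Key "dt" = 64 74 is 2 bytes ≤ B = 6; zero-pad to 6 bytes: K' = 64 74 00 00 00 00.
XOR each byte with 0x5c: 64⊕5c=38, 74⊕5c=28, 00⊕5c=5c, 00⊕5c=5c, 00⊕5c=5c, 00⊕5c=5c.

38285c5c5c5c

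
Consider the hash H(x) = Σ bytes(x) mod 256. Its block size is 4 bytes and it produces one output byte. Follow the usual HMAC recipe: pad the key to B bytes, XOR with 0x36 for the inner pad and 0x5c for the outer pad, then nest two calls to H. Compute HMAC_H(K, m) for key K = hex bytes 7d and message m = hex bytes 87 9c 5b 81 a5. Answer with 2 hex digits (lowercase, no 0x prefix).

c6

Key hex bytes 7d is 1 byte ≤ B = 4; zero-pad to 4 bytes: K' = 7d 00 00 00.
K' ⊕ ipad = 4b 36 36 36.  K' ⊕ opad = 21 5c 5c 5c.
Inner input = (K'⊕ipad) ∥ m = 4b 36 36 36 ∥ 87 9c 5b 81 a5.
Inner hash: sum = 75+54+54+54+135+156+91+129+165 = 913; mod 256 = 145 → 91.
Outer input = (K'⊕opad) ∥ inner = 21 5c 5c 5c ∥ 91.
Outer hash (tag): sum = 33+92+92+92+145 = 454; mod 256 = 198 → c6.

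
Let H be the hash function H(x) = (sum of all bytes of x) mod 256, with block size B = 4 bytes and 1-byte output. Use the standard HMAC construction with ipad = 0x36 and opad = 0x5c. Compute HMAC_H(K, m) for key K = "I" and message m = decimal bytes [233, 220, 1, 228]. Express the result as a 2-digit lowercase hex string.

f4

Key "I" = 49 is 1 byte ≤ B = 4; zero-pad to 4 bytes: K' = 49 00 00 00.
K' ⊕ ipad = 7f 36 36 36.  K' ⊕ opad = 15 5c 5c 5c.
Inner input = (K'⊕ipad) ∥ m = 7f 36 36 36 ∥ e9 dc 01 e4.
Inner hash: sum = 127+54+54+54+233+220+1+228 = 971; mod 256 = 203 → cb.
Outer input = (K'⊕opad) ∥ inner = 15 5c 5c 5c ∥ cb.
Outer hash (tag): sum = 21+92+92+92+203 = 500; mod 256 = 244 → f4.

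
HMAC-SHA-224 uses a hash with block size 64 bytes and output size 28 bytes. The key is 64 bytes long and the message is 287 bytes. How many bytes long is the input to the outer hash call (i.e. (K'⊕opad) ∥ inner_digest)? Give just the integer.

Key is 64 ≤ 64 bytes, zero-padded: |K'| = 64.
Outer input = (K'⊕opad) ∥ H(inner) → 64 + 28 = 92 bytes.

92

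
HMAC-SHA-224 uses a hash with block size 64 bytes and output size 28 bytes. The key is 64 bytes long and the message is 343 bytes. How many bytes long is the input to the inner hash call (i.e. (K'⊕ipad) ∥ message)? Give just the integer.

407

Key is 64 ≤ 64 bytes, zero-padded: |K'| = 64.
Inner input = (K'⊕ipad) ∥ m → 64 + 343 = 407 bytes.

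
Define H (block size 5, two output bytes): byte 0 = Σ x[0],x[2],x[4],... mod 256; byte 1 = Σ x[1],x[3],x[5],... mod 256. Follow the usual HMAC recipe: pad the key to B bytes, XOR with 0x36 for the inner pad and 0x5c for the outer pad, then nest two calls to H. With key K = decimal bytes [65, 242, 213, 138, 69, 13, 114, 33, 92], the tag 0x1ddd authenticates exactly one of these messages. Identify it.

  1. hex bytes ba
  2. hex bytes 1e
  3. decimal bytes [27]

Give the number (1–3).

2

Key decimal bytes [65, 242, 213, 138, 69, 13, 114, 33, 92] = 41 f2 d5 8a 45 0d 72 21 5c is 9 bytes > B = 5, so hash it first: H(key) = 29 aa, then zero-pad to 5 bytes: K' = 29 aa 00 00 00.
K' ⊕ ipad = 1f 9c 36 36 36; K' ⊕ opad = 75 f6 5c 5c 5c.
m1: inner = H(1f 9c 36 36 36 ba) = 8b 8c; tag = H(75 f6 5c 5c 5c 8b 8c) = b9dd
m2: inner = H(1f 9c 36 36 36 1e) = 8b f0; tag = H(75 f6 5c 5c 5c 8b f0) = 1ddd ← matches
m3: inner = H(1f 9c 36 36 36 1b) = 8b ed; tag = H(75 f6 5c 5c 5c 8b ed) = 1add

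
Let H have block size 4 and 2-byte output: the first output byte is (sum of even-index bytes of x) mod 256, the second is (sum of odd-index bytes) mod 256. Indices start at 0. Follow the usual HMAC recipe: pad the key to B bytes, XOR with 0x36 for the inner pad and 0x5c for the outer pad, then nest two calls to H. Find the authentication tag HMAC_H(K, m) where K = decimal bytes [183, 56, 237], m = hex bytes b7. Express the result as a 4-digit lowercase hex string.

af04

Key decimal bytes [183, 56, 237] = b7 38 ed is 3 bytes ≤ B = 4; zero-pad to 4 bytes: K' = b7 38 ed 00.
K' ⊕ ipad = 81 0e db 36.  K' ⊕ opad = eb 64 b1 5c.
Inner input = (K'⊕ipad) ∥ m = 81 0e db 36 ∥ b7.
Inner hash: even-index sum = 531 mod 256 = 19; odd-index sum = 68 mod 256 = 68 → 13 44.
Outer input = (K'⊕opad) ∥ inner = eb 64 b1 5c ∥ 13 44.
Outer hash (tag): even-index sum = 431 mod 256 = 175; odd-index sum = 260 mod 256 = 4 → af 04.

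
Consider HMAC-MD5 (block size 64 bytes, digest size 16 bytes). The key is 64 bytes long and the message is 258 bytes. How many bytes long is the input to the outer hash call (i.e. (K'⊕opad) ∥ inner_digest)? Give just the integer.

Key is 64 ≤ 64 bytes, zero-padded: |K'| = 64.
Outer input = (K'⊕opad) ∥ H(inner) → 64 + 16 = 80 bytes.

80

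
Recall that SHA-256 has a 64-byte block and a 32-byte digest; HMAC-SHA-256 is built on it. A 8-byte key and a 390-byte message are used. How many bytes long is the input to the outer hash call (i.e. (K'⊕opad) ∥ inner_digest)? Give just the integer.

96

Key is 8 ≤ 64 bytes, zero-padded: |K'| = 64.
Outer input = (K'⊕opad) ∥ H(inner) → 64 + 32 = 96 bytes.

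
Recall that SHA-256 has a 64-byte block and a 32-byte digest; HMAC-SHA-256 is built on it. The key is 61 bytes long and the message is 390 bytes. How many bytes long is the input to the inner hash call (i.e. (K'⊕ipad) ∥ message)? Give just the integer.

454

Key is 61 ≤ 64 bytes, zero-padded: |K'| = 64.
Inner input = (K'⊕ipad) ∥ m → 64 + 390 = 454 bytes.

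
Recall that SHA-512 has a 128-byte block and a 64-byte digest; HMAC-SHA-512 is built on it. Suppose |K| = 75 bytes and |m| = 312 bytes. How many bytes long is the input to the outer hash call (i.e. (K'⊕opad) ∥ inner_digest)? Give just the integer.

Key is 75 ≤ 128 bytes, zero-padded: |K'| = 128.
Outer input = (K'⊕opad) ∥ H(inner) → 128 + 64 = 192 bytes.

192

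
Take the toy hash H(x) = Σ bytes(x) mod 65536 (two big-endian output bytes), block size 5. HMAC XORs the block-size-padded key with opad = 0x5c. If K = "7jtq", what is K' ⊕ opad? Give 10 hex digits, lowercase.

6b36282d5c

Key "7jtq" = 37 6a 74 71 is 4 bytes ≤ B = 5; zero-pad to 5 bytes: K' = 37 6a 74 71 00.
XOR each byte with 0x5c: 37⊕5c=6b, 6a⊕5c=36, 74⊕5c=28, 71⊕5c=2d, 00⊕5c=5c.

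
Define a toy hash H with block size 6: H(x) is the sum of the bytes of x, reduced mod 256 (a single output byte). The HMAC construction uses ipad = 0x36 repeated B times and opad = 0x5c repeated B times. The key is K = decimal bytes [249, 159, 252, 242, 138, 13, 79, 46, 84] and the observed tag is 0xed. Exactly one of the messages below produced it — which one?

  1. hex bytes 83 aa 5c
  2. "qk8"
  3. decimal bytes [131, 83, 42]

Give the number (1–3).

Key decimal bytes [249, 159, 252, 242, 138, 13, 79, 46, 84] = f9 9f fc f2 8a 0d 4f 2e 54 is 9 bytes > B = 6, so hash it first: H(key) = ee, then zero-pad to 6 bytes: K' = ee 00 00 00 00 00.
K' ⊕ ipad = d8 36 36 36 36 36; K' ⊕ opad = b2 5c 5c 5c 5c 5c.
m1: inner = H(d8 36 36 36 36 36 83 aa 5c) = 6f; tag = H(b2 5c 5c 5c 5c 5c 6f) = ed ← matches
m2: inner = H(d8 36 36 36 36 36 71 6b 38) = fa; tag = H(b2 5c 5c 5c 5c 5c fa) = 78
m3: inner = H(d8 36 36 36 36 36 83 53 2a) = e6; tag = H(b2 5c 5c 5c 5c 5c e6) = 64

1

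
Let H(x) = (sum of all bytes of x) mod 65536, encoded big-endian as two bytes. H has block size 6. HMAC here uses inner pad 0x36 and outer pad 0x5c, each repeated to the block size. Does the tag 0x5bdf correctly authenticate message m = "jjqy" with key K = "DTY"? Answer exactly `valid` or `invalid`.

Key "DTY" = 44 54 59 is 3 bytes ≤ B = 6; zero-pad to 6 bytes: K' = 44 54 59 00 00 00.
K' ⊕ ipad = 72 62 6f 36 36 36; K' ⊕ opad = 18 08 05 5c 5c 5c.
Inner hash: sum = 114+98+111+54+54+54+106+106+113+121 = 931 → 03 a3.
Outer hash (recomputed tag): sum = 24+8+5+92+92+92+3+163 = 479 → 01 df.
Recomputed tag = 01df; claimed = 5bdf → mismatch.

invalid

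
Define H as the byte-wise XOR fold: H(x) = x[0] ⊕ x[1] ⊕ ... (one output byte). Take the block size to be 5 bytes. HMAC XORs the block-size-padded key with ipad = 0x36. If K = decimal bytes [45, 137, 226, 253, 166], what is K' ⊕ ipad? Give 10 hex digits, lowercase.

Key decimal bytes [45, 137, 226, 253, 166] = 2d 89 e2 fd a6 is exactly B = 5 bytes: K' = 2d 89 e2 fd a6.
XOR each byte with 0x36: 2d⊕36=1b, 89⊕36=bf, e2⊕36=d4, fd⊕36=cb, a6⊕36=90.

1bbfd4cb90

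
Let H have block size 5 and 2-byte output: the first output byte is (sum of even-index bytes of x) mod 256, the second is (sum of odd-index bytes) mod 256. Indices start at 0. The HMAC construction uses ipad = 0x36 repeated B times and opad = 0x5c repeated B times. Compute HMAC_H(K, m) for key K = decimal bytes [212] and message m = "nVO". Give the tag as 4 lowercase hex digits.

695c

Key decimal bytes [212] = d4 is 1 byte ≤ B = 5; zero-pad to 5 bytes: K' = d4 00 00 00 00.
K' ⊕ ipad = e2 36 36 36 36.  K' ⊕ opad = 88 5c 5c 5c 5c.
Inner input = (K'⊕ipad) ∥ m = e2 36 36 36 36 ∥ 6e 56 4f.
Inner hash: even-index sum = 420 mod 256 = 164; odd-index sum = 297 mod 256 = 41 → a4 29.
Outer input = (K'⊕opad) ∥ inner = 88 5c 5c 5c 5c ∥ a4 29.
Outer hash (tag): even-index sum = 361 mod 256 = 105; odd-index sum = 348 mod 256 = 92 → 69 5c.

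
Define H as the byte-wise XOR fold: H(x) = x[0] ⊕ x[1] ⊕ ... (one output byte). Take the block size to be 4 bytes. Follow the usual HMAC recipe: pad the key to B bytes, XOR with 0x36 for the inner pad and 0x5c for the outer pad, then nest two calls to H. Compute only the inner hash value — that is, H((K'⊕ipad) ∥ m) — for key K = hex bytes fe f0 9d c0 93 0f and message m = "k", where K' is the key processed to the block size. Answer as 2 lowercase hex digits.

Key hex bytes fe f0 9d c0 93 0f is 6 bytes > B = 4, so hash it first: H(key) = cf, then zero-pad to 4 bytes: K' = cf 00 00 00.
K' ⊕ ipad = f9 36 36 36.
Inner input = f9 36 36 36 ∥ 6b.
Inner hash: XOR f9⊕36⊕36⊕36⊕6b = a4.

a4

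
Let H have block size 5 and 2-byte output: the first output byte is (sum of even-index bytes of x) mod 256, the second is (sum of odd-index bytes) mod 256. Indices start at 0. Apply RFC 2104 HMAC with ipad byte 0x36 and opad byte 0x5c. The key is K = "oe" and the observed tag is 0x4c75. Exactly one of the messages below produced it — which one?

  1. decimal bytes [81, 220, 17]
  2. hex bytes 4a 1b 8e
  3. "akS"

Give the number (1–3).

2

Key "oe" = 6f 65 is 2 bytes ≤ B = 5; zero-pad to 5 bytes: K' = 6f 65 00 00 00.
K' ⊕ ipad = 59 53 36 36 36; K' ⊕ opad = 33 39 5c 5c 5c.
m1: inner = H(59 53 36 36 36 51 dc 11) = a1 eb; tag = H(33 39 5c 5c 5c a1 eb) = d636
m2: inner = H(59 53 36 36 36 4a 1b 8e) = e0 61; tag = H(33 39 5c 5c 5c e0 61) = 4c75 ← matches
m3: inner = H(59 53 36 36 36 61 6b 53) = 30 3d; tag = H(33 39 5c 5c 5c 30 3d) = 28c5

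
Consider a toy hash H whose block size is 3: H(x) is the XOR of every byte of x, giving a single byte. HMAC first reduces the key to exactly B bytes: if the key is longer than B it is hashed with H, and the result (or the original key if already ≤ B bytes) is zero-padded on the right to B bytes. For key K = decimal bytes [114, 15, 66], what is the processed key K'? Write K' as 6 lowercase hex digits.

720f42

Key decimal bytes [114, 15, 66] = 72 0f 42 is exactly B = 3 bytes: K' = 72 0f 42.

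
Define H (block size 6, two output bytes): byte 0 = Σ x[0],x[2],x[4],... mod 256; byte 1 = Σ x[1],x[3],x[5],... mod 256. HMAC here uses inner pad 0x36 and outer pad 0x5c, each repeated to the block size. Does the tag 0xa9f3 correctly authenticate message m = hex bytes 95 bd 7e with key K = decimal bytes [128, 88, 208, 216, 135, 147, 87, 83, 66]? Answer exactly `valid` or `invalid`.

invalid

Key decimal bytes [128, 88, 208, 216, 135, 147, 87, 83, 66] = 80 58 d0 d8 87 93 57 53 42 is 9 bytes > B = 6, so hash it first: H(key) = 70 16, then zero-pad to 6 bytes: K' = 70 16 00 00 00 00.
K' ⊕ ipad = 46 20 36 36 36 36; K' ⊕ opad = 2c 4a 5c 5c 5c 5c.
Inner hash: even-index sum = 453 mod 256 = 197; odd-index sum = 329 mod 256 = 73 → c5 49.
Outer hash (recomputed tag): even-index sum = 425 mod 256 = 169; odd-index sum = 331 mod 256 = 75 → a9 4b.
Recomputed tag = a94b; claimed = a9f3 → mismatch.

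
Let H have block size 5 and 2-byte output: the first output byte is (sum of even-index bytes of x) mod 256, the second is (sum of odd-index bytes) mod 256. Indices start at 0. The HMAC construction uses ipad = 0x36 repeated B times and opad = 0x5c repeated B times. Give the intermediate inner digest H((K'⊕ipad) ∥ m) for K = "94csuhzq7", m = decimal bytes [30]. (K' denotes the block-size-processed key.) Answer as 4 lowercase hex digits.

Key "94csuhzq7" = 39 34 63 73 75 68 7a 71 37 is 9 bytes > B = 5, so hash it first: H(key) = c2 80, then zero-pad to 5 bytes: K' = c2 80 00 00 00.
K' ⊕ ipad = f4 b6 36 36 36.
Inner input = f4 b6 36 36 36 ∥ 1e.
Inner hash: even-index sum = 352 mod 256 = 96; odd-index sum = 266 mod 256 = 10 → 60 0a.

600a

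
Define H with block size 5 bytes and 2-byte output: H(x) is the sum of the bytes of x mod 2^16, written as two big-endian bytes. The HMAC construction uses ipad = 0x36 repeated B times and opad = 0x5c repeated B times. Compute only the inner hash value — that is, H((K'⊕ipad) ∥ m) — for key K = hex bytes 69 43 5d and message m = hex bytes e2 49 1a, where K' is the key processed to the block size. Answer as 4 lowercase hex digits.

Key hex bytes 69 43 5d is 3 bytes ≤ B = 5; zero-pad to 5 bytes: K' = 69 43 5d 00 00.
K' ⊕ ipad = 5f 75 6b 36 36.
Inner input = 5f 75 6b 36 36 ∥ e2 49 1a.
Inner hash: sum = 95+117+107+54+54+226+73+26 = 752 → 02 f0.

02f0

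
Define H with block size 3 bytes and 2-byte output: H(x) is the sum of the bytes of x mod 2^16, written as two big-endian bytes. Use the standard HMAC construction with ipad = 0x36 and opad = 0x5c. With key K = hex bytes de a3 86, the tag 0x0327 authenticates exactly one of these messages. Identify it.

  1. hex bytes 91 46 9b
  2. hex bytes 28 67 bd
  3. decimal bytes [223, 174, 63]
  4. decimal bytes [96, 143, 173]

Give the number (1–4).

Key hex bytes de a3 86 is exactly B = 3 bytes: K' = de a3 86.
K' ⊕ ipad = e8 95 b0; K' ⊕ opad = 82 ff da.
m1: inner = H(e8 95 b0 91 46 9b) = 03 9f; tag = H(82 ff da 03 9f) = 02fd
m2: inner = H(e8 95 b0 28 67 bd) = 03 79; tag = H(82 ff da 03 79) = 02d7
m3: inner = H(e8 95 b0 df ae 3f) = 03 f9; tag = H(82 ff da 03 f9) = 0357
m4: inner = H(e8 95 b0 60 8f ad) = 03 c9; tag = H(82 ff da 03 c9) = 0327 ← matches

4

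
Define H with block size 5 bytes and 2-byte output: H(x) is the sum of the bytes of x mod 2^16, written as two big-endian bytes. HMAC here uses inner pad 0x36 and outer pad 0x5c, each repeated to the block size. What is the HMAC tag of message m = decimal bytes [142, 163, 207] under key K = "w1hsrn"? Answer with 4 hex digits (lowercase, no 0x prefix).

01df

Key "w1hsrn" = 77 31 68 73 72 6e is 6 bytes > B = 5, so hash it first: H(key) = 02 63, then zero-pad to 5 bytes: K' = 02 63 00 00 00.
K' ⊕ ipad = 34 55 36 36 36.  K' ⊕ opad = 5e 3f 5c 5c 5c.
Inner input = (K'⊕ipad) ∥ m = 34 55 36 36 36 ∥ 8e a3 cf.
Inner hash: sum = 52+85+54+54+54+142+163+207 = 811 → 03 2b.
Outer input = (K'⊕opad) ∥ inner = 5e 3f 5c 5c 5c ∥ 03 2b.
Outer hash (tag): sum = 94+63+92+92+92+3+43 = 479 → 01 df.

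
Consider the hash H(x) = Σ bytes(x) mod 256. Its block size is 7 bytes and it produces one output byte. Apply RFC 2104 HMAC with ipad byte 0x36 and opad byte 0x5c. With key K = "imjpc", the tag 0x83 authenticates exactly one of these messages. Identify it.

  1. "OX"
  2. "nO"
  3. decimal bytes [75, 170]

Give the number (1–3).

1

Key "imjpc" = 69 6d 6a 70 63 is 5 bytes ≤ B = 7; zero-pad to 7 bytes: K' = 69 6d 6a 70 63 00 00.
K' ⊕ ipad = 5f 5b 5c 46 55 36 36; K' ⊕ opad = 35 31 36 2c 3f 5c 5c.
m1: inner = H(5f 5b 5c 46 55 36 36 4f 58) = c4; tag = H(35 31 36 2c 3f 5c 5c c4) = 83 ← matches
m2: inner = H(5f 5b 5c 46 55 36 36 6e 4f) = da; tag = H(35 31 36 2c 3f 5c 5c da) = 99
m3: inner = H(5f 5b 5c 46 55 36 36 4b aa) = 12; tag = H(35 31 36 2c 3f 5c 5c 12) = d1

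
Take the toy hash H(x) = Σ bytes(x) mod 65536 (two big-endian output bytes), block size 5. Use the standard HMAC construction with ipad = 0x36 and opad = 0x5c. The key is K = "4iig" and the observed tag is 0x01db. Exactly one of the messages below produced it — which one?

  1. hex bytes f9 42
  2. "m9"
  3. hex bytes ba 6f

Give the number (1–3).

Key "4iig" = 34 69 69 67 is 4 bytes ≤ B = 5; zero-pad to 5 bytes: K' = 34 69 69 67 00.
K' ⊕ ipad = 02 5f 5f 51 36; K' ⊕ opad = 68 35 35 3b 5c.
m1: inner = H(02 5f 5f 51 36 f9 42) = 02 82; tag = H(68 35 35 3b 5c 02 82) = 01ed
m2: inner = H(02 5f 5f 51 36 6d 39) = 01 ed; tag = H(68 35 35 3b 5c 01 ed) = 0257
m3: inner = H(02 5f 5f 51 36 ba 6f) = 02 70; tag = H(68 35 35 3b 5c 02 70) = 01db ← matches

3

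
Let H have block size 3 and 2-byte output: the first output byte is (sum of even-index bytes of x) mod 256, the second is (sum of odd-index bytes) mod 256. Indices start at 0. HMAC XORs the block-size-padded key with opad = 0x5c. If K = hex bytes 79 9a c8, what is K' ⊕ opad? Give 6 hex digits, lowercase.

Key hex bytes 79 9a c8 is exactly B = 3 bytes: K' = 79 9a c8.
XOR each byte with 0x5c: 79⊕5c=25, 9a⊕5c=c6, c8⊕5c=94.

25c694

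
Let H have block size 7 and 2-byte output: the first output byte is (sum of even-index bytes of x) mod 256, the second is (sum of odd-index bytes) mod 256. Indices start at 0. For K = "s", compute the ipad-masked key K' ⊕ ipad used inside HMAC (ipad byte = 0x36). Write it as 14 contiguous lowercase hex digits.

45363636363636

Key "s" = 73 is 1 byte ≤ B = 7; zero-pad to 7 bytes: K' = 73 00 00 00 00 00 00.
XOR each byte with 0x36: 73⊕36=45, 00⊕36=36, 00⊕36=36, 00⊕36=36, 00⊕36=36, 00⊕36=36, 00⊕36=36.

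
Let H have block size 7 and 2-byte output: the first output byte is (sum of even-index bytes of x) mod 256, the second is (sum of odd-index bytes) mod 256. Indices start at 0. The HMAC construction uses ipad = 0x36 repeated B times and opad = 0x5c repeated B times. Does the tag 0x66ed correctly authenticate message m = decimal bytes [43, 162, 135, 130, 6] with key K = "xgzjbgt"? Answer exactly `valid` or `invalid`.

invalid

Key "xgzjbgt" = 78 67 7a 6a 62 67 74 is exactly B = 7 bytes: K' = 78 67 7a 6a 62 67 74.
K' ⊕ ipad = 4e 51 4c 5c 54 51 42; K' ⊕ opad = 24 3b 26 36 3e 3b 28.
Inner hash: even-index sum = 596 mod 256 = 84; odd-index sum = 438 mod 256 = 182 → 54 b6.
Outer hash (recomputed tag): even-index sum = 358 mod 256 = 102; odd-index sum = 256 mod 256 = 0 → 66 00.
Recomputed tag = 6600; claimed = 66ed → mismatch.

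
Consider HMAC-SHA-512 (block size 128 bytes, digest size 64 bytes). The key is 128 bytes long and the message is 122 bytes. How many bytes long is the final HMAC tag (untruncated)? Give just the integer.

The tag is one SHA-512 digest: 64 bytes.

64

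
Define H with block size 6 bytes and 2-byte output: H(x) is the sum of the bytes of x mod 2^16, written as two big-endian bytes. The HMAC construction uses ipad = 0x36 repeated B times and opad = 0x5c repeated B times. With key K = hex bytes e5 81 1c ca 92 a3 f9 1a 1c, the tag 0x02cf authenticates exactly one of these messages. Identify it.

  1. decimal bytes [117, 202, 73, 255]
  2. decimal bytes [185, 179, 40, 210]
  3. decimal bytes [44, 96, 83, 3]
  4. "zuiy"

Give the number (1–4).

Key hex bytes e5 81 1c ca 92 a3 f9 1a 1c is 9 bytes > B = 6, so hash it first: H(key) = 04 b0, then zero-pad to 6 bytes: K' = 04 b0 00 00 00 00.
K' ⊕ ipad = 32 86 36 36 36 36; K' ⊕ opad = 58 ec 5c 5c 5c 5c.
m1: inner = H(32 86 36 36 36 36 75 ca 49 ff) = 04 17; tag = H(58 ec 5c 5c 5c 5c 04 17) = 02cf ← matches
m2: inner = H(32 86 36 36 36 36 b9 b3 28 d2) = 03 f6; tag = H(58 ec 5c 5c 5c 5c 03 f6) = 03ad
m3: inner = H(32 86 36 36 36 36 2c 60 53 03) = 02 72; tag = H(58 ec 5c 5c 5c 5c 02 72) = 0328
m4: inner = H(32 86 36 36 36 36 7a 75 69 79) = 03 61; tag = H(58 ec 5c 5c 5c 5c 03 61) = 0318

1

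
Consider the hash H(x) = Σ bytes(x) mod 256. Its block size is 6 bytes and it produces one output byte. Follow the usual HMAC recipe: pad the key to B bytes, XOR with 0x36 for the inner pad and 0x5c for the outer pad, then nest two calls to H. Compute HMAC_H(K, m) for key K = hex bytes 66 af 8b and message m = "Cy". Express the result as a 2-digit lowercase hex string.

1c

Key hex bytes 66 af 8b is 3 bytes ≤ B = 6; zero-pad to 6 bytes: K' = 66 af 8b 00 00 00.
K' ⊕ ipad = 50 99 bd 36 36 36.  K' ⊕ opad = 3a f3 d7 5c 5c 5c.
Inner input = (K'⊕ipad) ∥ m = 50 99 bd 36 36 36 ∥ 43 79.
Inner hash: sum = 80+153+189+54+54+54+67+121 = 772; mod 256 = 4 → 04.
Outer input = (K'⊕opad) ∥ inner = 3a f3 d7 5c 5c 5c ∥ 04.
Outer hash (tag): sum = 58+243+215+92+92+92+4 = 796; mod 256 = 28 → 1c.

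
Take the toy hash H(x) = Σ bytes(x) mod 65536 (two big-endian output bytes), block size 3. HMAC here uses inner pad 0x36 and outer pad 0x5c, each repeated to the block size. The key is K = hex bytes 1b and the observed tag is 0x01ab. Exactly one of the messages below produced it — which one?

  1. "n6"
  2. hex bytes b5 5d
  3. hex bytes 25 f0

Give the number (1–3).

Key hex bytes 1b is 1 byte ≤ B = 3; zero-pad to 3 bytes: K' = 1b 00 00.
K' ⊕ ipad = 2d 36 36; K' ⊕ opad = 47 5c 5c.
m1: inner = H(2d 36 36 6e 36) = 01 3d; tag = H(47 5c 5c 01 3d) = 013d
m2: inner = H(2d 36 36 b5 5d) = 01 ab; tag = H(47 5c 5c 01 ab) = 01ab ← matches
m3: inner = H(2d 36 36 25 f0) = 01 ae; tag = H(47 5c 5c 01 ae) = 01ae

2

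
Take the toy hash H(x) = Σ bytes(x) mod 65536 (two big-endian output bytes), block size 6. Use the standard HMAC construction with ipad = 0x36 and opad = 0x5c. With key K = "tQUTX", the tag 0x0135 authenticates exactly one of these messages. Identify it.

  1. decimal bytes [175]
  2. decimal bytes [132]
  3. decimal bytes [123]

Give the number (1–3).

3

Key "tQUTX" = 74 51 55 54 58 is 5 bytes ≤ B = 6; zero-pad to 6 bytes: K' = 74 51 55 54 58 00.
K' ⊕ ipad = 42 67 63 62 6e 36; K' ⊕ opad = 28 0d 09 08 04 5c.
m1: inner = H(42 67 63 62 6e 36 af) = 02 c1; tag = H(28 0d 09 08 04 5c 02 c1) = 0169
m2: inner = H(42 67 63 62 6e 36 84) = 02 96; tag = H(28 0d 09 08 04 5c 02 96) = 013e
m3: inner = H(42 67 63 62 6e 36 7b) = 02 8d; tag = H(28 0d 09 08 04 5c 02 8d) = 0135 ← matches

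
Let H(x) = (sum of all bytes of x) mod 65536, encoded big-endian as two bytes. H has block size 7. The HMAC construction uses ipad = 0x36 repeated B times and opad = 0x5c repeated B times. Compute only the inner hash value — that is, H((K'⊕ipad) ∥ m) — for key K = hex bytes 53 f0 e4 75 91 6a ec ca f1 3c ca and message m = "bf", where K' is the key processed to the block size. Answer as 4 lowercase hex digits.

0279

Key hex bytes 53 f0 e4 75 91 6a ec ca f1 3c ca is 11 bytes > B = 7, so hash it first: H(key) = 07 44, then zero-pad to 7 bytes: K' = 07 44 00 00 00 00 00.
K' ⊕ ipad = 31 72 36 36 36 36 36.
Inner input = 31 72 36 36 36 36 36 ∥ 62 66.
Inner hash: sum = 49+114+54+54+54+54+54+98+102 = 633 → 02 79.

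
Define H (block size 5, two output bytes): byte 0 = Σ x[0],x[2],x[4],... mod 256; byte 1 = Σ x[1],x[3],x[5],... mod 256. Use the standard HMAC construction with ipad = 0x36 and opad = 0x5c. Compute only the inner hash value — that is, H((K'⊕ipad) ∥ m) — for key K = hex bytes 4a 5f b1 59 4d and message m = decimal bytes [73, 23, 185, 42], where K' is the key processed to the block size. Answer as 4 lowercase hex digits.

bfda

Key hex bytes 4a 5f b1 59 4d is exactly B = 5 bytes: K' = 4a 5f b1 59 4d.
K' ⊕ ipad = 7c 69 87 6f 7b.
Inner input = 7c 69 87 6f 7b ∥ 49 17 b9 2a.
Inner hash: even-index sum = 447 mod 256 = 191; odd-index sum = 474 mod 256 = 218 → bf da.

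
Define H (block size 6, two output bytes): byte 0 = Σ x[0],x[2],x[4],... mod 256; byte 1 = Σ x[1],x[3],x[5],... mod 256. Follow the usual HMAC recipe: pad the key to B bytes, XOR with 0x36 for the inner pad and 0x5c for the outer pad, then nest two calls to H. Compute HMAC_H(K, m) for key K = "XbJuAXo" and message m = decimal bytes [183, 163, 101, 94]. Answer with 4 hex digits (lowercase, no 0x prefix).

b2b1

Key "XbJuAXo" = 58 62 4a 75 41 58 6f is 7 bytes > B = 6, so hash it first: H(key) = 52 2f, then zero-pad to 6 bytes: K' = 52 2f 00 00 00 00.
K' ⊕ ipad = 64 19 36 36 36 36.  K' ⊕ opad = 0e 73 5c 5c 5c 5c.
Inner input = (K'⊕ipad) ∥ m = 64 19 36 36 36 36 ∥ b7 a3 65 5e.
Inner hash: even-index sum = 492 mod 256 = 236; odd-index sum = 390 mod 256 = 134 → ec 86.
Outer input = (K'⊕opad) ∥ inner = 0e 73 5c 5c 5c 5c ∥ ec 86.
Outer hash (tag): even-index sum = 434 mod 256 = 178; odd-index sum = 433 mod 256 = 177 → b2 b1.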